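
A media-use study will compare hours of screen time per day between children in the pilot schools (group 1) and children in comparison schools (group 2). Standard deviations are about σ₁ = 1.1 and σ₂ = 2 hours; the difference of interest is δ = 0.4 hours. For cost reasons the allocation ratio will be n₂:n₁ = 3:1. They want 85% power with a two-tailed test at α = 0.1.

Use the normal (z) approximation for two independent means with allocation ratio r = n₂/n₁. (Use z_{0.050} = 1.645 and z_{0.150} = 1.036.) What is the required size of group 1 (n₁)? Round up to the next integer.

n₁ = (z_{α/2} + z_β)² · (σ₁² + σ₂²/r) / δ²
   = (1.645 + 1.036)² · (1.1² + 2²/3) / 0.4²
   = 7.1878 · (1.21 + 1.3333) / 0.16
   = 7.1878 · 2.5433 / 0.16
   = 114.26
Round up → n₁ = 115; n₂ = r·n₁ = 3 × 115 = 345.

n₁ = 115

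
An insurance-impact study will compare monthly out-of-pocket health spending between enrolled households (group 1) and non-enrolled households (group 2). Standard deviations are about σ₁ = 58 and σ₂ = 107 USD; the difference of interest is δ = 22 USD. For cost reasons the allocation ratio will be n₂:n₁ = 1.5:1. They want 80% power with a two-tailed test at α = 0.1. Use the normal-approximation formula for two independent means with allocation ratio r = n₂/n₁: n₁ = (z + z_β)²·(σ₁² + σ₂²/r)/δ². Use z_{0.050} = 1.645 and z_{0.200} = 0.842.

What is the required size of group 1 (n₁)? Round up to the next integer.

n₁ = 141

n₁ = (z_{α/2} + z_β)² · (σ₁² + σ₂²/r) / δ²
   = (1.645 + 0.842)² · (58² + 107²/1.5) / 22²
   = 6.1852 · (3364 + 7632.7) / 484
   = 6.1852 · 10996.7 / 484
   = 140.53
Round up → n₁ = 141; n₂ = r·n₁ = 1.5 × 141 = 212.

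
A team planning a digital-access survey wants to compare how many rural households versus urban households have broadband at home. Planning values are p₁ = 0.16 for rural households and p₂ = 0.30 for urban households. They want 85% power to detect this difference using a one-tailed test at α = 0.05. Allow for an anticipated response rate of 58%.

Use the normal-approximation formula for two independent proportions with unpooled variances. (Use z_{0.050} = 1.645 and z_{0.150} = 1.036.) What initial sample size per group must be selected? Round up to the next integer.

n = 218 per group

n = (z_α + z_β)² · [p₁(1−p₁) + p₂(1−p₂)] / (p₁ − p₂)²
  = (1.645 + 1.036)² · (0.16·0.84 + 0.30·0.70) / (-0.14)²
  = (2.681)² · (0.1344 + 0.2100) / 0.0196
  = 7.1878 · 0.3444 / 0.0196
  = 126.30
Adjust for 58% response: 126.30 / 0.58 = 217.76.
Round up → n = 218 per group.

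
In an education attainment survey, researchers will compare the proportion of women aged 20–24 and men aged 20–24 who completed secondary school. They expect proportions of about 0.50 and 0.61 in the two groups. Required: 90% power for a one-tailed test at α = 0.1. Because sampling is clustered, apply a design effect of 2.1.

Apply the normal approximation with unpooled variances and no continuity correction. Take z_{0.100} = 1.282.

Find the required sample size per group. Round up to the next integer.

n = 557 per group

n = (z_α + z_β)² · [p₁(1−p₁) + p₂(1−p₂)] / (p₁ − p₂)²
  = (1.282 + 1.282)² · (0.50·0.50 + 0.61·0.39) / (-0.11)²
  = (2.564)² · (0.2500 + 0.2379) / 0.0121
  = 6.5741 · 0.4879 / 0.0121
  = 265.08
Design effect: 2.1 × 265.08 = 556.67.
Round up → n = 557 per group.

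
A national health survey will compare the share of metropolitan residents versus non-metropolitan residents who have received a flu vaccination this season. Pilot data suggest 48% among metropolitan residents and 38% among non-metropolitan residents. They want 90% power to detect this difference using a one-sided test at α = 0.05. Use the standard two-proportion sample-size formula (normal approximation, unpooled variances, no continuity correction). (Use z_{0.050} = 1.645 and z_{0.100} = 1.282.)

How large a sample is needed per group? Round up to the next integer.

n = (z_α + z_β)² · [p₁(1−p₁) + p₂(1−p₂)] / (p₁ − p₂)²
  = (1.645 + 1.282)² · (0.48·0.52 + 0.38·0.62) / (0.10)²
  = (2.927)² · (0.2496 + 0.2356) / 0.0100
  = 8.5673 · 0.4852 / 0.0100
  = 415.69
Round up → n = 416 per group.

n = 416 per group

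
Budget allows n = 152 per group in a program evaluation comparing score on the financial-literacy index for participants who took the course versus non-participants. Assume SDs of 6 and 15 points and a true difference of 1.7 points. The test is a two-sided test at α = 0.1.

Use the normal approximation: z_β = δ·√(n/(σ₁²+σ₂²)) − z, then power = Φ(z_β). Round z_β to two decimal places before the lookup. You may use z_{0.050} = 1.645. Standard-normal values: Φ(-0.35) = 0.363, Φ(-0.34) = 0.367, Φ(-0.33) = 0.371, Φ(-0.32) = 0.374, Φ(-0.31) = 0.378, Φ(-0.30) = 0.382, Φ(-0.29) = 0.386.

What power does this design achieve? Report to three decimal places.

z_β = δ·√(n/(σ₁²+σ₂²)) − z_{α/2}
    = 1.7 · √(152/261) − 1.645
    = 1.7 · 0.76314 − 1.645
    = 1.2973 − 1.645 = -0.3477 → -0.35
Power = Φ(-0.35) = 0.363.

Power ≈ 0.363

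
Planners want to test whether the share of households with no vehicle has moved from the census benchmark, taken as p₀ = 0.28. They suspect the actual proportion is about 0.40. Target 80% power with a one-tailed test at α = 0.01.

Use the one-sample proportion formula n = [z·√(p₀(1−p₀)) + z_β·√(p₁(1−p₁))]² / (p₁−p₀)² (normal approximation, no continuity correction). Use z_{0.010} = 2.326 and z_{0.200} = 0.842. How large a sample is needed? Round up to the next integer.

n = [z_α·√(p₀q₀) + z_β·√(p₁q₁)]² / (p₁ − p₀)²
  = [2.326·√(0.28·0.72) + 0.842·√(0.40·0.60)]² / (0.12)²
  = [2.326·0.4490 + 0.842·0.4899]² / 0.0144
  = [1.4569]² / 0.0144
  = 147.39
Round up → n = 148.

n = 148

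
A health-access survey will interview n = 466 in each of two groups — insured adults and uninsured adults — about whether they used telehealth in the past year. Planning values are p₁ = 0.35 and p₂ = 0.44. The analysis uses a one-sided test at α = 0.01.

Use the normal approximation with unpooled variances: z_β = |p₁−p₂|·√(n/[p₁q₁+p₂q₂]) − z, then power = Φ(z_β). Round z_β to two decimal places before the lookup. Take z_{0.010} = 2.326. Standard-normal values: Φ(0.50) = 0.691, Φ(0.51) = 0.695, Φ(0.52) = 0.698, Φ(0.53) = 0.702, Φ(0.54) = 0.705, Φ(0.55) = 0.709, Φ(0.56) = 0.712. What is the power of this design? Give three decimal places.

z_β = |p₁−p₂|·√(n/[p₁q₁+p₂q₂]) − z_α
    = 0.09 · √(466/0.4739) − 2.326
    = 0.09 · 31.3581 − 2.326
    = 2.8222 − 2.326 = 0.4962 → 0.50
Power = Φ(0.50) = 0.691.

Power ≈ 0.691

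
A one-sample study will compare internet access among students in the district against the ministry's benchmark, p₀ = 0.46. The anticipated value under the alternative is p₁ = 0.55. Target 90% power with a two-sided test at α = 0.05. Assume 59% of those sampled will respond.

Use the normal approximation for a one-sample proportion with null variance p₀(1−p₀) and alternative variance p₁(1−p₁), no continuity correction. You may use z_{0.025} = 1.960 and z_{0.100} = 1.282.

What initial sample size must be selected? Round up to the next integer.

n = [z_{α/2}·√(p₀q₀) + z_β·√(p₁q₁)]² / (p₁ − p₀)²
  = [1.960·√(0.46·0.54) + 1.282·√(0.55·0.45)]² / (0.09)²
  = [1.960·0.4984 + 1.282·0.4975]² / 0.0081
  = [1.6146]² / 0.0081
  = 321.86
Adjust for 59% response: 321.86 / 0.59 = 545.53.
Round up → n = 546.

n = 546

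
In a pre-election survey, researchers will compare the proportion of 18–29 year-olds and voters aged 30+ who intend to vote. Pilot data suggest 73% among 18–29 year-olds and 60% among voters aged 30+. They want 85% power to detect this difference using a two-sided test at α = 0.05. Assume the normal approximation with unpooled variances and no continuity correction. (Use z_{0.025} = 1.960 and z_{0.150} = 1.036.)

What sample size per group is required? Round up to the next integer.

n = (z_{α/2} + z_β)² · [p₁(1−p₁) + p₂(1−p₂)] / (p₁ − p₂)²
  = (1.960 + 1.036)² · (0.73·0.27 + 0.60·0.40) / (0.13)²
  = (2.996)² · (0.1971 + 0.2400) / 0.0169
  = 8.9760 · 0.4371 / 0.0169
  = 232.15
Round up → n = 233 per group.

n = 233 per group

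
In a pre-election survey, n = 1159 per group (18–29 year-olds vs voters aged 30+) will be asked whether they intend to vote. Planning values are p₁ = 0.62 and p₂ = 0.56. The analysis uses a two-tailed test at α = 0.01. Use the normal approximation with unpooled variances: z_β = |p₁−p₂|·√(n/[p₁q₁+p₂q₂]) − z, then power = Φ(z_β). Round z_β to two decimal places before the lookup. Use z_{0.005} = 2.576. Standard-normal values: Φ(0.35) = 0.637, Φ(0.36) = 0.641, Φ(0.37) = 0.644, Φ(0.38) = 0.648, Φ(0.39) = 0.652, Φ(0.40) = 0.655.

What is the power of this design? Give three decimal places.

z_β = |p₁−p₂|·√(n/[p₁q₁+p₂q₂]) − z_{α/2}
    = 0.06 · √(1159/0.4820) − 2.576
    = 0.06 · 49.0364 − 2.576
    = 2.9422 − 2.576 = 0.3662 → 0.37
Power = Φ(0.37) = 0.644.

Power ≈ 0.644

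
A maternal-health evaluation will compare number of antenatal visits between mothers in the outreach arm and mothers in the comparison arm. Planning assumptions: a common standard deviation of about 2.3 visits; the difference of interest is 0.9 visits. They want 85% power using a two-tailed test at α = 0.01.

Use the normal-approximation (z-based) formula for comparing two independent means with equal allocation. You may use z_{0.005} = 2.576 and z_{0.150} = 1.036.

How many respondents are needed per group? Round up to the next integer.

n = 171 per group

n = (z_{α/2} + z_β)² · (σ₁² + σ₂²) / δ²
  = (2.576 + 1.036)² · (2·2.3² = 10.58) / 0.9²
  = 13.0465 · 10.58 / 0.81
  = 170.41
Round up → n = 171 per group.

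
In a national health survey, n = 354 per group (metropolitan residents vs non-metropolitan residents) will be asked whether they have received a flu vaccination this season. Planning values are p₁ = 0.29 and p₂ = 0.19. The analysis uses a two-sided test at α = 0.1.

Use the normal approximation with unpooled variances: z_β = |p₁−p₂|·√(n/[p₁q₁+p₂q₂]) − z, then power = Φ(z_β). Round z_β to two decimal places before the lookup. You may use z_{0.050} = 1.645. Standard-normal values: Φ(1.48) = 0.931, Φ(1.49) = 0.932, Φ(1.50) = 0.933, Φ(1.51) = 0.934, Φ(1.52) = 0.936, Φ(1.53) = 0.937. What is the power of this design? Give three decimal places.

z_β = |p₁−p₂|·√(n/[p₁q₁+p₂q₂]) − z_{α/2}
    = 0.10 · √(354/0.3598) − 1.645
    = 0.10 · 31.3669 − 1.645
    = 3.1367 − 1.645 = 1.4917 → 1.49
Power = Φ(1.49) = 0.932.

Power ≈ 0.932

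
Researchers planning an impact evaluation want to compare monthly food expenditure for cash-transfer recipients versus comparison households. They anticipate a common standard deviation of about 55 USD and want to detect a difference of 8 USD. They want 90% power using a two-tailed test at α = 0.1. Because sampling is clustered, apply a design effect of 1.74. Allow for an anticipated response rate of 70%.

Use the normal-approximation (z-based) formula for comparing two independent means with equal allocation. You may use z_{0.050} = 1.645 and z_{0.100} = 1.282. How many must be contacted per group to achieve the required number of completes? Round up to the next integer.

n = (z_{α/2} + z_β)² · (σ₁² + σ₂²) / δ²
  = (1.645 + 1.282)² · (2·55² = 6050) / 8²
  = 8.5673 · 6050 / 64
  = 809.88
Design effect: 1.74 × 809.88 = 1409.19.
Adjust for 70% response: 1409.19 / 0.70 = 2013.13.
Round up → n = 2014 per group.

n = 2014 per group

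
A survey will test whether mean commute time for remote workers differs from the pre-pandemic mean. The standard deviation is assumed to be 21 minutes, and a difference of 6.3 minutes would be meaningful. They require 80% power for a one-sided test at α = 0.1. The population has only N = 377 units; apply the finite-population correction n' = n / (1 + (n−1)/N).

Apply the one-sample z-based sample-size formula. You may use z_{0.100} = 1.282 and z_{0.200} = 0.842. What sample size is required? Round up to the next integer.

n = 45

n = (z_α + z_β)² · σ² / δ²
  = (1.282 + 0.842)² · 21² / 6.3²
  = 4.5114 · 441 / 39.69
  = 50.13
Finite-population correction (N = 377): 50.13 / (1 + (50.13 − 1)/377) = 44.35.
Round up → n = 45.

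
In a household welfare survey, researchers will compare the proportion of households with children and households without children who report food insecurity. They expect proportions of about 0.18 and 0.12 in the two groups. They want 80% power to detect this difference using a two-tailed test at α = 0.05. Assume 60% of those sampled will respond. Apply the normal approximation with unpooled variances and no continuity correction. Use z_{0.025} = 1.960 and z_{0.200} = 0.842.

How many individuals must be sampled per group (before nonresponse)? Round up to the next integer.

n = (z_{α/2} + z_β)² · [p₁(1−p₁) + p₂(1−p₂)] / (p₁ − p₂)²
  = (1.960 + 0.842)² · (0.18·0.82 + 0.12·0.88) / (0.06)²
  = (2.802)² · (0.1476 + 0.1056) / 0.0036
  = 7.8512 · 0.2532 / 0.0036
  = 552.20
Adjust for 60% response: 552.20 / 0.60 = 920.34.
Round up → n = 921 per group.

n = 921 per group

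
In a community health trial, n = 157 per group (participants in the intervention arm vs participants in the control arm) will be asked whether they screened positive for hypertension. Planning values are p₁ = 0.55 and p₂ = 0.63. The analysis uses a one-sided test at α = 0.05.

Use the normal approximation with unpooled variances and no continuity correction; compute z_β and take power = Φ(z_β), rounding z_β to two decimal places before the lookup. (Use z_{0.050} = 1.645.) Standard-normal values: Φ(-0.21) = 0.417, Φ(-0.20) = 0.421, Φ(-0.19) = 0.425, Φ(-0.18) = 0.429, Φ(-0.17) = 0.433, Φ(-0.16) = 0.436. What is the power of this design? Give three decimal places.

Power ≈ 0.421

z_β = |p₁−p₂|·√(n/[p₁q₁+p₂q₂]) − z_α
    = 0.08 · √(157/0.4806) − 1.645
    = 0.08 · 18.0742 − 1.645
    = 1.4459 − 1.645 = -0.1991 → -0.20
Power = Φ(-0.20) = 0.421.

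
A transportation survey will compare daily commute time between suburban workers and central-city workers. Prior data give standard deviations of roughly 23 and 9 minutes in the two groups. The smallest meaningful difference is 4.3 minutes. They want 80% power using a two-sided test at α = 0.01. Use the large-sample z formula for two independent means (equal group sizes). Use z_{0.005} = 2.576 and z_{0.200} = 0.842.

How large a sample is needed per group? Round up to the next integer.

n = (z_{α/2} + z_β)² · (σ₁² + σ₂²) / δ²
  = (2.576 + 0.842)² · (23² + 9² = 610) / 4.3²
  = 11.6827 · 610 / 18.49
  = 385.42
Round up → n = 386 per group.

n = 386 per group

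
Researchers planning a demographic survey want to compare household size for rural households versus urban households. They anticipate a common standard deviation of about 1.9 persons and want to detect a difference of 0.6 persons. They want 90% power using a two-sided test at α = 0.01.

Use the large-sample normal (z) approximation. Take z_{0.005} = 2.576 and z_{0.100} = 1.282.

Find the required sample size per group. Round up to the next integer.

n = 299 per group

n = (z_{α/2} + z_β)² · (σ₁² + σ₂²) / δ²
  = (2.576 + 1.282)² · (2·1.9² = 7.22) / 0.6²
  = 14.8842 · 7.22 / 0.36
  = 298.51
Round up → n = 299 per group.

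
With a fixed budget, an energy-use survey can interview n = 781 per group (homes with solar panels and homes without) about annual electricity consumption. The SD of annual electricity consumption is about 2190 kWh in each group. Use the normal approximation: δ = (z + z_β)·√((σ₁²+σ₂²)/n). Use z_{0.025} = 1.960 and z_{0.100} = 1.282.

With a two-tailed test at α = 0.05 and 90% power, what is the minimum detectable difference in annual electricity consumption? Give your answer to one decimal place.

δ = (z_{α/2} + z_β) · √((σ₁²+σ₂²)/n)
  = (1.960 + 1.282) · √(9592200/781)
  = 3.242 · √12281.9
  = 3.242 · 110.8239
  = 359.2912

Minimum detectable difference ≈ 359.3 kWh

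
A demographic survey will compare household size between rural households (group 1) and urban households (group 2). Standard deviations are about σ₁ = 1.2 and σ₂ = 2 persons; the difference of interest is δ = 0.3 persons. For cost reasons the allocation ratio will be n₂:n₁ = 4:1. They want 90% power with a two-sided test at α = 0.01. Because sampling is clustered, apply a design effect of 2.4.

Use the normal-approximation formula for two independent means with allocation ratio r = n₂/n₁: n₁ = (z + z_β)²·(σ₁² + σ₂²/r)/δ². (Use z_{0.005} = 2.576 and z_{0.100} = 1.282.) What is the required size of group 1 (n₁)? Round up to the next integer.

n₁ = (z_{α/2} + z_β)² · (σ₁² + σ₂²/r) / δ²
   = (2.576 + 1.282)² · (1.2² + 2²/4) / 0.3²
   = 14.8842 · (1.44 + 1) / 0.09
   = 14.8842 · 2.44 / 0.09
   = 403.53
Design effect: 2.4 × 403.53 = 968.46.
Round up → n₁ = 969; n₂ = r·n₁ = 4 × 969 = 3876.

n₁ = 969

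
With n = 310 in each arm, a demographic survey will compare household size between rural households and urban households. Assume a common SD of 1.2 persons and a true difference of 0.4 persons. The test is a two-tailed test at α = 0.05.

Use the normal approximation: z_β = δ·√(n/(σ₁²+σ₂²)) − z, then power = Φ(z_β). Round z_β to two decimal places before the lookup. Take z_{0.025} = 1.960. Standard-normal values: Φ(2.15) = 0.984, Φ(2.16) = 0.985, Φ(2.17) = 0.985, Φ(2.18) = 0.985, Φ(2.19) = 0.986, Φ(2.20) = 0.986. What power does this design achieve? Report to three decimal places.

z_β = δ·√(n/(σ₁²+σ₂²)) − z_{α/2}
    = 0.4 · √(310/2.88) − 1.960
    = 0.4 · 10.37492 − 1.960
    = 4.1500 − 1.960 = 2.1900 → 2.19
Power = Φ(2.19) = 0.986.

Power ≈ 0.986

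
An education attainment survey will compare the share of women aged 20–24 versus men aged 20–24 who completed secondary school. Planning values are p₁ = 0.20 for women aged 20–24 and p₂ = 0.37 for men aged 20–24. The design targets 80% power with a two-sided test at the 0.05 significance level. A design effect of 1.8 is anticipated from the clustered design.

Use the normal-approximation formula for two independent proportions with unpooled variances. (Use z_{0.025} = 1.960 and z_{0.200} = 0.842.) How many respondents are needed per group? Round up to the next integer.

n = (z_{α/2} + z_β)² · [p₁(1−p₁) + p₂(1−p₂)] / (p₁ − p₂)²
  = (1.960 + 0.842)² · (0.20·0.80 + 0.37·0.63) / (-0.17)²
  = (2.802)² · (0.1600 + 0.2331) / 0.0289
  = 7.8512 · 0.3931 / 0.0289
  = 106.79
Design effect: 1.8 × 106.79 = 192.23.
Round up → n = 193 per group.

n = 193 per group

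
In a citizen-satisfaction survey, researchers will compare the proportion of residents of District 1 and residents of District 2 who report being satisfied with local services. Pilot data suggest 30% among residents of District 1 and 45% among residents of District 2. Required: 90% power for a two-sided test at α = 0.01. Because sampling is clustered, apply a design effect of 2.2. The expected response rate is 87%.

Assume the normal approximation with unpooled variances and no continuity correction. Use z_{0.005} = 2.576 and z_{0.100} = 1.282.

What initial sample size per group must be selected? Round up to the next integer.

n = (z_{α/2} + z_β)² · [p₁(1−p₁) + p₂(1−p₂)] / (p₁ − p₂)²
  = (2.576 + 1.282)² · (0.30·0.70 + 0.45·0.55) / (-0.15)²
  = (3.858)² · (0.2100 + 0.2475) / 0.0225
  = 14.8842 · 0.4575 / 0.0225
  = 302.64
Design effect: 2.2 × 302.64 = 665.82.
Adjust for 87% response: 665.82 / 0.87 = 765.31.
Round up → n = 766 per group.

n = 766 per group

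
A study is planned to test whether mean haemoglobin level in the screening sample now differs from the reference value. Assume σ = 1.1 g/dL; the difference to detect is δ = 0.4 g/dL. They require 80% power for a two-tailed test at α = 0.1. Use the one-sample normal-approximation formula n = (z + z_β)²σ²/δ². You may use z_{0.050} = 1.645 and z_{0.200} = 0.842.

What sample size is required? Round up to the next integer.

n = (z_{α/2} + z_β)² · σ² / δ²
  = (1.645 + 0.842)² · 1.1² / 0.4²
  = 6.1852 · 1.21 / 0.16
  = 46.78
Round up → n = 47.

n = 47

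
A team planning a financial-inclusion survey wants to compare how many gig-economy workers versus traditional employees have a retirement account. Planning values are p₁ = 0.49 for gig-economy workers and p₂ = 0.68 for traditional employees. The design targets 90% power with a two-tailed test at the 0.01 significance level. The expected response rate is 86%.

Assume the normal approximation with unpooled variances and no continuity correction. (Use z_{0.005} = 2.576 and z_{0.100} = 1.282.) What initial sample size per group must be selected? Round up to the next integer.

n = (z_{α/2} + z_β)² · [p₁(1−p₁) + p₂(1−p₂)] / (p₁ − p₂)²
  = (2.576 + 1.282)² · (0.49·0.51 + 0.68·0.32) / (-0.19)²
  = (3.858)² · (0.2499 + 0.2176) / 0.0361
  = 14.8842 · 0.4675 / 0.0361
  = 192.75
Adjust for 86% response: 192.75 / 0.86 = 224.13.
Round up → n = 225 per group.

n = 225 per group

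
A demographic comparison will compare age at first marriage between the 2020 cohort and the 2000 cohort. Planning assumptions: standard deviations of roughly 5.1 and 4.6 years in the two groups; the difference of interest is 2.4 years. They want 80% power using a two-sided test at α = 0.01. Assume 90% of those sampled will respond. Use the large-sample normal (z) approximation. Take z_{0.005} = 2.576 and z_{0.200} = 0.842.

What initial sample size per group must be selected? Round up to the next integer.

n = 107 per group

n = (z_{α/2} + z_β)² · (σ₁² + σ₂²) / δ²
  = (2.576 + 0.842)² · (5.1² + 4.6² = 47.17) / 2.4²
  = 11.6827 · 47.17 / 5.76
  = 95.67
Adjust for 90% response: 95.67 / 0.90 = 106.30.
Round up → n = 107 per group.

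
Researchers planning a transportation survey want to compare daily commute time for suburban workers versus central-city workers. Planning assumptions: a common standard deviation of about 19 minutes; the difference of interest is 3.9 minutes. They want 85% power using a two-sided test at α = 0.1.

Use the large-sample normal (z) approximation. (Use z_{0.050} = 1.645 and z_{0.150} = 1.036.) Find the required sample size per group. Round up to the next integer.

n = 342 per group

n = (z_{α/2} + z_β)² · (σ₁² + σ₂²) / δ²
  = (1.645 + 1.036)² · (2·19² = 722) / 3.9²
  = 7.1878 · 722 / 15.21
  = 341.19
Round up → n = 342 per group.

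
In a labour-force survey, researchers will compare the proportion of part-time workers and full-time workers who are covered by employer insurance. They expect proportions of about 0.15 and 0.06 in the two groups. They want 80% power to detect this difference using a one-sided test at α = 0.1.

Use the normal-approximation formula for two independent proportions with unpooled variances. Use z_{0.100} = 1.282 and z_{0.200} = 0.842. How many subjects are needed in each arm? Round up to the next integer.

n = 103 per group

n = (z_α + z_β)² · [p₁(1−p₁) + p₂(1−p₂)] / (p₁ − p₂)²
  = (1.282 + 0.842)² · (0.15·0.85 + 0.06·0.94) / (0.09)²
  = (2.124)² · (0.1275 + 0.0564) / 0.0081
  = 4.5114 · 0.1839 / 0.0081
  = 102.42
Round up → n = 103 per group.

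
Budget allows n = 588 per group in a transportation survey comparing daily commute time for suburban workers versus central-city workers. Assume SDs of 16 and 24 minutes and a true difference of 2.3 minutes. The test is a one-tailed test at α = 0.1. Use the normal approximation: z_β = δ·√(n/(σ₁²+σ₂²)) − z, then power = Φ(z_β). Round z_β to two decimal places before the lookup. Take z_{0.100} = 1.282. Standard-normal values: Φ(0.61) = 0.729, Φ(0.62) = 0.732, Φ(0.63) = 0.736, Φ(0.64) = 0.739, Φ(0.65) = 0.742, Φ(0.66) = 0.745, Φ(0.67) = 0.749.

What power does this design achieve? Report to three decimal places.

z_β = δ·√(n/(σ₁²+σ₂²)) − z_α
    = 2.3 · √(588/832) − 1.282
    = 2.3 · 0.84067 − 1.282
    = 1.9335 − 1.282 = 0.6515 → 0.65
Power = Φ(0.65) = 0.742.

Power ≈ 0.742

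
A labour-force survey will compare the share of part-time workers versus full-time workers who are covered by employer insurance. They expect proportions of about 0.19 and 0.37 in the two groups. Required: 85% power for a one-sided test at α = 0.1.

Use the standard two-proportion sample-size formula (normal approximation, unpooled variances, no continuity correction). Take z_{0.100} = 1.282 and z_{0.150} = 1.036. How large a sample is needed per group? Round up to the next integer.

n = (z_α + z_β)² · [p₁(1−p₁) + p₂(1−p₂)] / (p₁ − p₂)²
  = (1.282 + 1.036)² · (0.19·0.81 + 0.37·0.63) / (-0.18)²
  = (2.318)² · (0.1539 + 0.2331) / 0.0324
  = 5.3731 · 0.3870 / 0.0324
  = 64.18
Round up → n = 65 per group.

n = 65 per group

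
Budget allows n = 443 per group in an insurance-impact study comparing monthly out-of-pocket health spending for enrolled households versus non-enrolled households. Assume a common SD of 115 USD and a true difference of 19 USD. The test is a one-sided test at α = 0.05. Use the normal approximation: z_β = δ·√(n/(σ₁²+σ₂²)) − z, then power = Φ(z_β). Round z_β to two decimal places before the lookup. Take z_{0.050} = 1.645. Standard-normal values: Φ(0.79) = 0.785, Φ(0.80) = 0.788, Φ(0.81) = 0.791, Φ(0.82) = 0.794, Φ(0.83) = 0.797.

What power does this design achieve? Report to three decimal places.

Power ≈ 0.791

z_β = δ·√(n/(σ₁²+σ₂²)) − z_α
    = 19 · √(443/26450) − 1.645
    = 19 · 0.12942 − 1.645
    = 2.4589 − 1.645 = 0.8139 → 0.81
Power = Φ(0.81) = 0.791.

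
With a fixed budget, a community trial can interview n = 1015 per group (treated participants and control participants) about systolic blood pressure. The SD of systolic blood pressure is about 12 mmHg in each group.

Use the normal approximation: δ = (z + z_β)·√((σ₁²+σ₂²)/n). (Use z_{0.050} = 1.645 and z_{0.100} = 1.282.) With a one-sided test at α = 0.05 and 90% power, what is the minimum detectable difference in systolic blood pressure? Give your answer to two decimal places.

Minimum detectable difference ≈ 1.56 mmHg

δ = (z_α + z_β) · √((σ₁²+σ₂²)/n)
  = (1.645 + 1.282) · √(288/1015)
  = 2.927 · √0.28374
  = 2.927 · 0.5327
  = 1.5591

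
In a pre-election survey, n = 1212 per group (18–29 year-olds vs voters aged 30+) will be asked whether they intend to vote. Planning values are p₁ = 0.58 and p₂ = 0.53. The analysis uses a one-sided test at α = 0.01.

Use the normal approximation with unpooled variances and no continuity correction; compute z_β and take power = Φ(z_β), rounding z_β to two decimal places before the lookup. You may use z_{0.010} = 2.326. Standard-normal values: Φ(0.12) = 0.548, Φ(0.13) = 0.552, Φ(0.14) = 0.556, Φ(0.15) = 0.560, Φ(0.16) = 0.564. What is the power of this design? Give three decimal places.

Power ≈ 0.560

z_β = |p₁−p₂|·√(n/[p₁q₁+p₂q₂]) − z_α
    = 0.05 · √(1212/0.4927) − 2.326
    = 0.05 · 49.5975 − 2.326
    = 2.4799 − 2.326 = 0.1539 → 0.15
Power = Φ(0.15) = 0.560.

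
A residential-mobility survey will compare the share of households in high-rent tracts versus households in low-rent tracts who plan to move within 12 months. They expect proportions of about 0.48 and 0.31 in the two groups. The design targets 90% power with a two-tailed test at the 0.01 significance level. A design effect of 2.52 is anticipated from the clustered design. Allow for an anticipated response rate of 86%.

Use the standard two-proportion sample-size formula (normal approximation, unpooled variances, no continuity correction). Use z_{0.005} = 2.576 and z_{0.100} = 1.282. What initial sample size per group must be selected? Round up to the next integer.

n = 700 per group

n = (z_{α/2} + z_β)² · [p₁(1−p₁) + p₂(1−p₂)] / (p₁ − p₂)²
  = (2.576 + 1.282)² · (0.48·0.52 + 0.31·0.69) / (0.17)²
  = (3.858)² · (0.2496 + 0.2139) / 0.0289
  = 14.8842 · 0.4635 / 0.0289
  = 238.71
Design effect: 2.52 × 238.71 = 601.56.
Adjust for 86% response: 601.56 / 0.86 = 699.49.
Round up → n = 700 per group.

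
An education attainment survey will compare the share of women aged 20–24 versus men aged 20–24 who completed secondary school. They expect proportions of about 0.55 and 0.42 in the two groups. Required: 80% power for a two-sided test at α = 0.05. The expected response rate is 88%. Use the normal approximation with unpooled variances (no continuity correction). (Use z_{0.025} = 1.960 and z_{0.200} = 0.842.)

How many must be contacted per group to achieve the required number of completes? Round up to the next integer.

n = (z_{α/2} + z_β)² · [p₁(1−p₁) + p₂(1−p₂)] / (p₁ − p₂)²
  = (1.960 + 0.842)² · (0.55·0.45 + 0.42·0.58) / (0.13)²
  = (2.802)² · (0.2475 + 0.2436) / 0.0169
  = 7.8512 · 0.4911 / 0.0169
  = 228.15
Adjust for 88% response: 228.15 / 0.88 = 259.26.
Round up → n = 260 per group.

n = 260 per group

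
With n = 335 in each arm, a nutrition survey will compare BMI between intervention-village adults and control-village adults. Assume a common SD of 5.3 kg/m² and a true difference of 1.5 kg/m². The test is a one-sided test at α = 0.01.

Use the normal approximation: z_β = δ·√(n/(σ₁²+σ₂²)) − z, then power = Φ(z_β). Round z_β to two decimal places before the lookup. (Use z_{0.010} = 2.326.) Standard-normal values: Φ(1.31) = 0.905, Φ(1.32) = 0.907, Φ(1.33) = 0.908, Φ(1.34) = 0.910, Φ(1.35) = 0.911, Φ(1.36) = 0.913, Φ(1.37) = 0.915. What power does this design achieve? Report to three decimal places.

Power ≈ 0.910

z_β = δ·√(n/(σ₁²+σ₂²)) − z_α
    = 1.5 · √(335/56.18) − 2.326
    = 1.5 · 2.44192 − 2.326
    = 3.6629 − 2.326 = 1.3369 → 1.34
Power = Φ(1.34) = 0.910.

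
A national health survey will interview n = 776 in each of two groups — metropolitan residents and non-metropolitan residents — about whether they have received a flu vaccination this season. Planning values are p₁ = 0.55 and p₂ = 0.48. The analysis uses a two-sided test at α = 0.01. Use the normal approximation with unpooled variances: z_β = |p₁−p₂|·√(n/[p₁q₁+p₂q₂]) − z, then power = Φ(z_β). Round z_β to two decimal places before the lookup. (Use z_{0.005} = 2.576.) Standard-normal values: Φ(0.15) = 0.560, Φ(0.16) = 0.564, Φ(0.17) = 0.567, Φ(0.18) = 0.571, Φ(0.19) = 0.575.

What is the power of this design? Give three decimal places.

z_β = |p₁−p₂|·√(n/[p₁q₁+p₂q₂]) − z_{α/2}
    = 0.07 · √(776/0.4971) − 2.576
    = 0.07 · 39.5102 − 2.576
    = 2.7657 − 2.576 = 0.1897 → 0.19
Power = Φ(0.19) = 0.575.

Power ≈ 0.575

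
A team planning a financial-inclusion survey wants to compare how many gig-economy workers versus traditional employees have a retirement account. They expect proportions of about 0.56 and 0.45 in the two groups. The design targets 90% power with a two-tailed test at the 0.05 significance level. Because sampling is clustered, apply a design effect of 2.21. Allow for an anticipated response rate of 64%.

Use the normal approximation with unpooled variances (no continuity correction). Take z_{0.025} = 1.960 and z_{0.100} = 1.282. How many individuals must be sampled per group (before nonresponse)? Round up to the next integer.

n = 1482 per group

n = (z_{α/2} + z_β)² · [p₁(1−p₁) + p₂(1−p₂)] / (p₁ − p₂)²
  = (1.960 + 1.282)² · (0.56·0.44 + 0.45·0.55) / (0.11)²
  = (3.242)² · (0.2464 + 0.2475) / 0.0121
  = 10.5106 · 0.4939 / 0.0121
  = 429.02
Design effect: 2.21 × 429.02 = 948.14.
Adjust for 64% response: 948.14 / 0.64 = 1481.47.
Round up → n = 1482 per group.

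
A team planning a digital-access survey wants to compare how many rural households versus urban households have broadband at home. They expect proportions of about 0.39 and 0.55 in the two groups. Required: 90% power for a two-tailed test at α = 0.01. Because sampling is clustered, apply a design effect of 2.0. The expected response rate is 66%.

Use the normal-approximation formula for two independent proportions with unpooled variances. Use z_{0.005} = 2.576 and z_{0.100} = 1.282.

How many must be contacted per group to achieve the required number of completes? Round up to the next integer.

n = 856 per group

n = (z_{α/2} + z_β)² · [p₁(1−p₁) + p₂(1−p₂)] / (p₁ − p₂)²
  = (2.576 + 1.282)² · (0.39·0.61 + 0.55·0.45) / (-0.16)²
  = (3.858)² · (0.2379 + 0.2475) / 0.0256
  = 14.8842 · 0.4854 / 0.0256
  = 282.22
Design effect: 2.0 × 282.22 = 564.44.
Adjust for 66% response: 564.44 / 0.66 = 855.21.
Round up → n = 856 per group.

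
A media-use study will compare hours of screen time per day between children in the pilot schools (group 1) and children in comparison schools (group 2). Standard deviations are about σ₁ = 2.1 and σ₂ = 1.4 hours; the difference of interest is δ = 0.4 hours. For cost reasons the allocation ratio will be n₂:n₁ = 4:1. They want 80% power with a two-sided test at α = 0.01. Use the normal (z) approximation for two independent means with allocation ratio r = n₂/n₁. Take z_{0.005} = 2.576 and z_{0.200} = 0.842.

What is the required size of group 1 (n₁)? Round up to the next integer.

n₁ = (z_{α/2} + z_β)² · (σ₁² + σ₂²/r) / δ²
   = (2.576 + 0.842)² · (2.1² + 1.4²/4) / 0.4²
   = 11.6827 · (4.41 + 0.49) / 0.16
   = 11.6827 · 4.9 / 0.16
   = 357.78
Round up → n₁ = 358; n₂ = r·n₁ = 4 × 358 = 1432.

n₁ = 358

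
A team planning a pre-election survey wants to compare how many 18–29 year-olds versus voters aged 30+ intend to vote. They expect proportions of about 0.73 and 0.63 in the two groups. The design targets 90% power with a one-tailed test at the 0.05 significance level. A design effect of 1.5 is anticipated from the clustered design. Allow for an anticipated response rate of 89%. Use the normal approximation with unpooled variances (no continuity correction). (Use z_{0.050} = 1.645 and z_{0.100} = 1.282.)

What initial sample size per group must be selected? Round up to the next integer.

n = 622 per group

n = (z_α + z_β)² · [p₁(1−p₁) + p₂(1−p₂)] / (p₁ − p₂)²
  = (1.645 + 1.282)² · (0.73·0.27 + 0.63·0.37) / (0.10)²
  = (2.927)² · (0.1971 + 0.2331) / 0.0100
  = 8.5673 · 0.4302 / 0.0100
  = 368.57
Design effect: 1.5 × 368.57 = 552.85.
Adjust for 89% response: 552.85 / 0.89 = 621.18.
Round up → n = 622 per group.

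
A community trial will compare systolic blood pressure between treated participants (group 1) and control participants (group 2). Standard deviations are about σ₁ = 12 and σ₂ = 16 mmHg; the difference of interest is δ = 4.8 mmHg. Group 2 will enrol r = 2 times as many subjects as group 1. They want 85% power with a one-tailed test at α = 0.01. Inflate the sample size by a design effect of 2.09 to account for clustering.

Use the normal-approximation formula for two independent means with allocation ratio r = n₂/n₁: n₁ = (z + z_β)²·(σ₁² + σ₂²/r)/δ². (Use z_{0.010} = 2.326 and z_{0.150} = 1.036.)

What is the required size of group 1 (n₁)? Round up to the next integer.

n₁ = (z_α + z_β)² · (σ₁² + σ₂²/r) / δ²
   = (2.326 + 1.036)² · (12² + 16²/2) / 4.8²
   = 11.3030 · (144 + 128) / 23.04
   = 11.3030 · 272 / 23.04
   = 133.44
Design effect: 2.09 × 133.44 = 278.89.
Round up → n₁ = 279; n₂ = r·n₁ = 2 × 279 = 558.

n₁ = 279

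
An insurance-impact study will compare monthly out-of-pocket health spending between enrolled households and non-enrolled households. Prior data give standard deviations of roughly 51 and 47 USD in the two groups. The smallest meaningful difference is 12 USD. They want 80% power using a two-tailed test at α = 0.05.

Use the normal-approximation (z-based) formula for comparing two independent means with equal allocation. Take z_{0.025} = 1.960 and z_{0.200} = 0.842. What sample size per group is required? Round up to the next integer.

n = 263 per group

n = (z_{α/2} + z_β)² · (σ₁² + σ₂²) / δ²
  = (1.960 + 0.842)² · (51² + 47² = 4810) / 12²
  = 7.8512 · 4810 / 144
  = 262.25
Round up → n = 263 per group.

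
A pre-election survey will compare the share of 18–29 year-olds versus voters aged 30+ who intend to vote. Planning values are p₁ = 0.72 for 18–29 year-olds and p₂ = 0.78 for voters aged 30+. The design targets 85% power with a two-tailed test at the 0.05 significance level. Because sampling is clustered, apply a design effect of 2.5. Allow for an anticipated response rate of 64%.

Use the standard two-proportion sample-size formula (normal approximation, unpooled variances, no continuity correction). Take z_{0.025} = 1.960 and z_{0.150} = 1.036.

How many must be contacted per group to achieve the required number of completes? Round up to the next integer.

n = 3635 per group

n = (z_{α/2} + z_β)² · [p₁(1−p₁) + p₂(1−p₂)] / (p₁ − p₂)²
  = (1.960 + 1.036)² · (0.72·0.28 + 0.78·0.22) / (-0.06)²
  = (2.996)² · (0.2016 + 0.1716) / 0.0036
  = 8.9760 · 0.3732 / 0.0036
  = 930.51
Design effect: 2.5 × 930.51 = 2326.28.
Adjust for 64% response: 2326.28 / 0.64 = 3634.82.
Round up → n = 3635 per group.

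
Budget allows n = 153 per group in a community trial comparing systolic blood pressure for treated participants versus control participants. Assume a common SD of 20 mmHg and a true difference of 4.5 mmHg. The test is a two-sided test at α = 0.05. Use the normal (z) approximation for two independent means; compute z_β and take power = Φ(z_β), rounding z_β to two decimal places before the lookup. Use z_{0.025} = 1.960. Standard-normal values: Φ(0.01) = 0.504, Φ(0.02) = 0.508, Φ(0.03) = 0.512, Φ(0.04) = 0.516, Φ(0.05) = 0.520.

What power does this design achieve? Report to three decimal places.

Power ≈ 0.504

z_β = δ·√(n/(σ₁²+σ₂²)) − z_{α/2}
    = 4.5 · √(153/800) − 1.960
    = 4.5 · 0.43732 − 1.960
    = 1.9679 − 1.960 = 0.0079 → 0.01
Power = Φ(0.01) = 0.504.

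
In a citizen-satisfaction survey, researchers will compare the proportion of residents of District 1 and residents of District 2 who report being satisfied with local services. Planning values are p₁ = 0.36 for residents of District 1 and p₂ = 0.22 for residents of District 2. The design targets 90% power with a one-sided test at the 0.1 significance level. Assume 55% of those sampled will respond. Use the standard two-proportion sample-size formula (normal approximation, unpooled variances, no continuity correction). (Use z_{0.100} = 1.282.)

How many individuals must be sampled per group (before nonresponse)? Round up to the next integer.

n = 246 per group

n = (z_α + z_β)² · [p₁(1−p₁) + p₂(1−p₂)] / (p₁ − p₂)²
  = (1.282 + 1.282)² · (0.36·0.64 + 0.22·0.78) / (0.14)²
  = (2.564)² · (0.2304 + 0.1716) / 0.0196
  = 6.5741 · 0.4020 / 0.0196
  = 134.84
Adjust for 55% response: 134.84 / 0.55 = 245.16.
Round up → n = 246 per group.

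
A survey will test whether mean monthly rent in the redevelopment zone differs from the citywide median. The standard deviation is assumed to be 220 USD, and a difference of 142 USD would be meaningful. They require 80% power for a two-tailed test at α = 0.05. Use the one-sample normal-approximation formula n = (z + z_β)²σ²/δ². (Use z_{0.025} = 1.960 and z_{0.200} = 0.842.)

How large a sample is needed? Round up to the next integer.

n = (z_{α/2} + z_β)² · σ² / δ²
  = (1.960 + 0.842)² · 220² / 142²
  = 7.8512 · 48400 / 20164
  = 18.85
Round up → n = 19.

n = 19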